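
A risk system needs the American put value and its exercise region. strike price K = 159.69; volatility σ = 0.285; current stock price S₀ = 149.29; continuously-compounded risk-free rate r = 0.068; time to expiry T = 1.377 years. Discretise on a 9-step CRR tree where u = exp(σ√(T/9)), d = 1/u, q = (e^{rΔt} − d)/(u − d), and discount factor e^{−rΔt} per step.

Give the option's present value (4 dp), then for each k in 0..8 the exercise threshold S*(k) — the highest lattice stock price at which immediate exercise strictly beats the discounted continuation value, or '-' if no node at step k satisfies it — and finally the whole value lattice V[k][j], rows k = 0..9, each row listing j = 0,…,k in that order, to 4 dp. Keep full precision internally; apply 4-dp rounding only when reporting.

Δt=0.15300  u=1.11793  d=0.89451  q=0.51897  discount=0.98965
step 9 (expiry): payoffs max(K−S,0) = 104.9505 91.2784 74.1915 52.8368 26.1485 0.0000 0.0000 0.0000 0.0000 0.0000
step 8: (k=8,j=0): S=61.1949, (K−S)⁺=98.4951, hold=96.8423 ⇒ V=98.4951 exercise | (k=8,j=1): S=76.4793, (K−S)⁺=83.2107, hold=81.5579 ⇒ V=83.2107 exercise | (k=8,j=2): S=95.5813, (K−S)⁺=64.1087, hold=62.4559 ⇒ V=64.1087 exercise | (k=8,j=3): S=119.4543, (K−S)⁺=40.2357, hold=38.5829 ⇒ V=40.2357 exercise | (k=8,j=4): S=149.2900, (K−S)⁺=10.4000, hold=12.4480 ⇒ V=12.4480 continue | (k=8,j=5): S=186.5776, (K−S)⁺=0.0000, hold=0.0000 ⇒ V=0.0000 continue | (k=8,j=6): S=233.1785, (K−S)⁺=0.0000, hold=0.0000 ⇒ V=0.0000 continue | (k=8,j=7): S=291.4186, (K−S)⁺=0.0000, hold=0.0000 ⇒ V=0.0000 continue | (k=8,j=8): S=364.2053, (K−S)⁺=0.0000, hold=0.0000 ⇒ V=0.0000 continue  boundary S*=119.4543
step 7: (k=7,j=0): S=68.4116, (K−S)⁺=91.2784, hold=89.6256 ⇒ V=91.2784 exercise | (k=7,j=1): S=85.4985, (K−S)⁺=74.1915, hold=72.5387 ⇒ V=74.1915 exercise | (k=7,j=2): S=106.8532, (K−S)⁺=52.8368, hold=51.1840 ⇒ V=52.8368 exercise | (k=7,j=3): S=133.5415, (K−S)⁺=26.1485, hold=25.5476 ⇒ V=26.1485 exercise | (k=7,j=4): S=166.8957, (K−S)⁺=0.0000, hold=5.9259 ⇒ V=5.9259 continue | (k=7,j=5): S=208.5807, (K−S)⁺=0.0000, hold=0.0000 ⇒ V=0.0000 continue | (k=7,j=6): S=260.6771, (K−S)⁺=0.0000, hold=0.0000 ⇒ V=0.0000 continue | (k=7,j=7): S=325.7855, (K−S)⁺=0.0000, hold=0.0000 ⇒ V=0.0000 continue  boundary S*=133.5415
step 6: (k=6,j=0): S=76.4793, (K−S)⁺=83.2107, hold=81.5579 ⇒ V=83.2107 exercise | (k=6,j=1): S=95.5813, (K−S)⁺=64.1087, hold=62.4559 ⇒ V=64.1087 exercise | (k=6,j=2): S=119.4543, (K−S)⁺=40.2357, hold=38.5829 ⇒ V=40.2357 exercise | (k=6,j=3): S=149.2900, (K−S)⁺=10.4000, hold=15.4916 ⇒ V=15.4916 continue | (k=6,j=4): S=186.5776, (K−S)⁺=0.0000, hold=2.8210 ⇒ V=2.8210 continue | (k=6,j=5): S=233.1785, (K−S)⁺=0.0000, hold=0.0000 ⇒ V=0.0000 continue | (k=6,j=6): S=291.4186, (K−S)⁺=0.0000, hold=0.0000 ⇒ V=0.0000 continue  boundary S*=119.4543
step 5: (k=5,j=0): S=85.4985, (K−S)⁺=74.1915, hold=72.5387 ⇒ V=74.1915 exercise | (k=5,j=1): S=106.8532, (K−S)⁺=52.8368, hold=51.1840 ⇒ V=52.8368 exercise | (k=5,j=2): S=133.5415, (K−S)⁺=26.1485, hold=27.1107 ⇒ V=27.1107 continue | (k=5,j=3): S=166.8957, (K−S)⁺=0.0000, hold=8.8237 ⇒ V=8.8237 continue | (k=5,j=4): S=208.5807, (K−S)⁺=0.0000, hold=1.3430 ⇒ V=1.3430 continue | (k=5,j=5): S=260.6771, (K−S)⁺=0.0000, hold=0.0000 ⇒ V=0.0000 continue  boundary S*=106.8532
step 4: (k=4,j=0): S=95.5813, (K−S)⁺=64.1087, hold=62.4559 ⇒ V=64.1087 exercise | (k=4,j=1): S=119.4543, (K−S)⁺=40.2357, hold=39.0771 ⇒ V=40.2357 exercise | (k=4,j=2): S=149.2900, (K−S)⁺=10.4000, hold=17.4379 ⇒ V=17.4379 continue | (k=4,j=3): S=186.5776, (K−S)⁺=0.0000, hold=4.8903 ⇒ V=4.8903 continue | (k=4,j=4): S=233.1785, (K−S)⁺=0.0000, hold=0.6393 ⇒ V=0.6393 continue  boundary S*=119.4543
step 3: (k=3,j=0): S=106.8532, (K−S)⁺=52.8368, hold=51.1840 ⇒ V=52.8368 exercise | (k=3,j=1): S=133.5415, (K−S)⁺=26.1485, hold=28.1104 ⇒ V=28.1104 continue | (k=3,j=2): S=166.8957, (K−S)⁺=0.0000, hold=10.8130 ⇒ V=10.8130 continue | (k=3,j=3): S=208.5807, (K−S)⁺=0.0000, hold=2.6564 ⇒ V=2.6564 continue  boundary S*=106.8532
step 2: (k=2,j=0): S=119.4543, (K−S)⁺=40.2357, hold=39.5905 ⇒ V=40.2357 exercise | (k=2,j=1): S=149.2900, (K−S)⁺=10.4000, hold=18.9355 ⇒ V=18.9355 continue | (k=2,j=2): S=186.5776, (K−S)⁺=0.0000, hold=6.5118 ⇒ V=6.5118 continue  boundary S*=119.4543
step 1: (k=1,j=0): S=133.5415, (K−S)⁺=26.1485, hold=28.8795 ⇒ V=28.8795 continue | (k=1,j=1): S=166.8957, (K−S)⁺=0.0000, hold=12.3588 ⇒ V=12.3588 continue  boundary S*=-
step 0: (k=0,j=0): S=149.2900, (K−S)⁺=10.4000, hold=20.0956 ⇒ V=20.0956 continue  boundary S*=-

price = 20.0956
boundary = - - 119.4543 106.8532 119.4543 106.8532 119.4543 133.5415 119.4543
tree:
20.0956
28.8795 12.3588
40.2357 18.9355 6.5118
52.8368 28.1104 10.8130 2.6564
64.1087 40.2357 17.4379 4.8903 0.6393
74.1915 52.8368 27.1107 8.8237 1.3430 0.0000
83.2107 64.1087 40.2357 15.4916 2.8210 0.0000 0.0000
91.2784 74.1915 52.8368 26.1485 5.9259 0.0000 0.0000 0.0000
98.4951 83.2107 64.1087 40.2357 12.4480 0.0000 0.0000 0.0000 0.0000
104.9505 91.2784 74.1915 52.8368 26.1485 0.0000 0.0000 0.0000 0.0000 0.0000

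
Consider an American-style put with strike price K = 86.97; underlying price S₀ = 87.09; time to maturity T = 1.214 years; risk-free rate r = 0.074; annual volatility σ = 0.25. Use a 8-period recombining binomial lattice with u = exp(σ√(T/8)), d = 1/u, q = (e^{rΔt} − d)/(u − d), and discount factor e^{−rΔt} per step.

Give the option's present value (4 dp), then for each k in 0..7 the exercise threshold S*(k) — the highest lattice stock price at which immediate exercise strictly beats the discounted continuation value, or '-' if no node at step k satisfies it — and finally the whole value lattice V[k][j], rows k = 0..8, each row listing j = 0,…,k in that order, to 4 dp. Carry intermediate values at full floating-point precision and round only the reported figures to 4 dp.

Δt=0.15175  u=1.10229  d=0.90720  q=0.53356  discount=0.98883
step 8 (expiry): payoffs max(K−S,0) = 47.0116 38.4190 27.9786 15.2932 0.0000 0.0000 0.0000 0.0000 0.0000
step 7: (k=7,j=0): S=44.0457, (K−S)⁺=42.9243, hold=41.9531 ⇒ V=42.9243 exercise | (k=7,j=1): S=53.5172, (K−S)⁺=33.4528, hold=32.4816 ⇒ V=33.4528 exercise | (k=7,j=2): S=65.0255, (K−S)⁺=21.9445, hold=20.9734 ⇒ V=21.9445 exercise | (k=7,j=3): S=79.0084, (K−S)⁺=7.9616, hold=7.0537 ⇒ V=7.9616 exercise | (k=7,j=4): S=95.9982, (K−S)⁺=0.0000, hold=0.0000 ⇒ V=0.0000 continue | (k=7,j=5): S=116.6415, (K−S)⁺=0.0000, hold=0.0000 ⇒ V=0.0000 continue | (k=7,j=6): S=141.7239, (K−S)⁺=0.0000, hold=0.0000 ⇒ V=0.0000 continue | (k=7,j=7): S=172.2000, (K−S)⁺=0.0000, hold=0.0000 ⇒ V=0.0000 continue  boundary S*=79.0084
step 6: (k=6,j=0): S=48.5510, (K−S)⁺=38.4190, hold=37.4478 ⇒ V=38.4190 exercise | (k=6,j=1): S=58.9914, (K−S)⁺=27.9786, hold=27.0075 ⇒ V=27.9786 exercise | (k=6,j=2): S=71.6768, (K−S)⁺=15.2932, hold=14.3221 ⇒ V=15.2932 exercise | (k=6,j=3): S=87.0900, (K−S)⁺=0.0000, hold=3.6721 ⇒ V=3.6721 continue | (k=6,j=4): S=105.8177, (K−S)⁺=0.0000, hold=0.0000 ⇒ V=0.0000 continue | (k=6,j=5): S=128.5725, (K−S)⁺=0.0000, hold=0.0000 ⇒ V=0.0000 continue | (k=6,j=6): S=156.2205, (K−S)⁺=0.0000, hold=0.0000 ⇒ V=0.0000 continue  boundary S*=71.6768
step 5: (k=5,j=0): S=53.5172, (K−S)⁺=33.4528, hold=32.4816 ⇒ V=33.4528 exercise | (k=5,j=1): S=65.0255, (K−S)⁺=21.9445, hold=20.9734 ⇒ V=21.9445 exercise | (k=5,j=2): S=79.0084, (K−S)⁺=7.9616, hold=8.9912 ⇒ V=8.9912 continue | (k=5,j=3): S=95.9982, (K−S)⁺=0.0000, hold=1.6937 ⇒ V=1.6937 continue | (k=5,j=4): S=116.6415, (K−S)⁺=0.0000, hold=0.0000 ⇒ V=0.0000 continue | (k=5,j=5): S=141.7239, (K−S)⁺=0.0000, hold=0.0000 ⇒ V=0.0000 continue  boundary S*=65.0255
step 4: (k=4,j=0): S=58.9914, (K−S)⁺=27.9786, hold=27.0075 ⇒ V=27.9786 exercise | (k=4,j=1): S=71.6768, (K−S)⁺=15.2932, hold=14.8653 ⇒ V=15.2932 exercise | (k=4,j=2): S=87.0900, (K−S)⁺=0.0000, hold=5.0406 ⇒ V=5.0406 continue | (k=4,j=3): S=105.8177, (K−S)⁺=0.0000, hold=0.7812 ⇒ V=0.7812 continue | (k=4,j=4): S=128.5725, (K−S)⁺=0.0000, hold=0.0000 ⇒ V=0.0000 continue  boundary S*=71.6768
step 3: (k=3,j=0): S=65.0255, (K−S)⁺=21.9445, hold=20.9734 ⇒ V=21.9445 exercise | (k=3,j=1): S=79.0084, (K−S)⁺=7.9616, hold=9.7132 ⇒ V=9.7132 continue | (k=3,j=2): S=95.9982, (K−S)⁺=0.0000, hold=2.7371 ⇒ V=2.7371 continue | (k=3,j=3): S=116.6415, (K−S)⁺=0.0000, hold=0.3603 ⇒ V=0.3603 continue  boundary S*=65.0255
step 2: (k=2,j=0): S=71.6768, (K−S)⁺=15.2932, hold=15.2462 ⇒ V=15.2932 exercise | (k=2,j=1): S=87.0900, (K−S)⁺=0.0000, hold=5.9241 ⇒ V=5.9241 continue | (k=2,j=2): S=105.8177, (K−S)⁺=0.0000, hold=1.4525 ⇒ V=1.4525 continue  boundary S*=71.6768
step 1: (k=1,j=0): S=79.0084, (K−S)⁺=7.9616, hold=10.1793 ⇒ V=10.1793 continue | (k=1,j=1): S=95.9982, (K−S)⁺=0.0000, hold=3.4987 ⇒ V=3.4987 continue  boundary S*=-
step 0: (k=0,j=0): S=87.0900, (K−S)⁺=0.0000, hold=6.5410 ⇒ V=6.5410 continue  boundary S*=-

price = 6.5410
boundary = - - 71.6768 65.0255 71.6768 65.0255 71.6768 79.0084
tree:
6.5410
10.1793 3.4987
15.2932 5.9241 1.4525
21.9445 9.7132 2.7371 0.3603
27.9786 15.2932 5.0406 0.7812 0.0000
33.4528 21.9445 8.9912 1.6937 0.0000 0.0000
38.4190 27.9786 15.2932 3.6721 0.0000 0.0000 0.0000
42.9243 33.4528 21.9445 7.9616 0.0000 0.0000 0.0000 0.0000
47.0116 38.4190 27.9786 15.2932 0.0000 0.0000 0.0000 0.0000 0.0000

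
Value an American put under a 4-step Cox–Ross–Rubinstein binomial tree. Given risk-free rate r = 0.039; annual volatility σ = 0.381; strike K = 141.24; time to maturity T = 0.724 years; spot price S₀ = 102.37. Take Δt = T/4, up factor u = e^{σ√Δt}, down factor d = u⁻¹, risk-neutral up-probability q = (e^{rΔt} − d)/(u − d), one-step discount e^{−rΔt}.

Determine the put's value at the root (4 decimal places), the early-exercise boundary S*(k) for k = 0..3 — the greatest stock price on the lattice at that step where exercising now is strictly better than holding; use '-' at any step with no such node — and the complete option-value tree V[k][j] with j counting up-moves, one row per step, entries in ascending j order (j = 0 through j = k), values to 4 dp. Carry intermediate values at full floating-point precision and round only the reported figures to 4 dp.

price = 39.9302
boundary = - 87.0516 102.3700 120.3840
tree:
39.9302
54.1884 25.1530
67.2146 38.8700 10.7415
78.2916 54.1884 20.8560 0.0000
87.7111 67.2146 38.8700 0.0000 0.0000

Δt=0.18100, u=1.17597, d=0.85036, q=0.48132, disc=e^(-rΔt)=0.99297
k=4 terminal: V=max(K-S,0) → 87.7111 67.2146 38.8700 0.0000 0.0000
k=3: j=0 S=62.9484 intr=78.2916 cont=77.2981 V=78.2916[EX]; j=1 S=87.0516 intr=54.1884 cont=53.1949 V=54.1884[EX]; j=2 S=120.3840 intr=20.8560 cont=20.0192 V=20.8560[EX]; j=3 S=166.4796 intr=0.0000 cont=0.0000 V=0.0000[hold]  S*(3)=120.3840
k=2: j=0 S=74.0254 intr=67.2146 cont=66.2211 V=67.2146[EX]; j=1 S=102.3700 intr=38.8700 cont=37.8765 V=38.8700[EX]; j=2 S=141.5679 intr=0.0000 cont=10.7415 V=10.7415[hold]  S*(2)=102.3700
k=1: j=0 S=87.0516 intr=54.1884 cont=53.1949 V=54.1884[EX]; j=1 S=120.3840 intr=20.8560 cont=25.1530 V=25.1530[hold]  S*(1)=87.0516
k=0: j=0 S=102.3700 intr=38.8700 cont=39.9302 V=39.9302[hold]  S*(0)=-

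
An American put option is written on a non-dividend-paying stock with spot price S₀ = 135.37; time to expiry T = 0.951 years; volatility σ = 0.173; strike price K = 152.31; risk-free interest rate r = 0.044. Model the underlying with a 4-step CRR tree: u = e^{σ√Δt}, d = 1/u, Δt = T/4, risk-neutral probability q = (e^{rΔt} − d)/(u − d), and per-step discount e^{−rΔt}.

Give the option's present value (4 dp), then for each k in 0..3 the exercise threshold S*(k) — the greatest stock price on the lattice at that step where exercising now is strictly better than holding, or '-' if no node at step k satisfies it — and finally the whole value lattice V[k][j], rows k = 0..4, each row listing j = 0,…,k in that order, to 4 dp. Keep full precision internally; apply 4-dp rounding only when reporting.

price = 17.7844
boundary = - 124.4193 135.3700 124.4193
tree:
17.7844
27.8907 9.5618
37.9555 16.9400 3.4923
47.2061 27.8907 7.6915 0.0000
55.7084 37.9555 16.9400 0.0000 0.0000

params: Δt=0.23775 u=1.08801 d=0.91911 q=0.54118 e^(-rΔt)=0.98959
t_4 payoffs: 55.7084 37.9555 16.9400 0.0000 0.0000
t_3: node(3,0) S=105.1039 payoff=47.2061 vs cont=45.6211 → 47.2061 [stop]  node(3,1) S=124.4193 payoff=27.8907 vs cont=26.3056 → 27.8907 [stop]  node(3,2) S=147.2845 payoff=5.0255 vs cont=7.6915 → 7.6915 [wait]  node(3,3) S=174.3516 payoff=0.0000 vs cont=0.0000 → 0.0000 [wait]  ⇒ S*(3)=124.4193
t_2: node(2,0) S=114.3545 payoff=37.9555 vs cont=36.3705 → 37.9555 [stop]  node(2,1) S=135.3700 payoff=16.9400 vs cont=16.7827 → 16.9400 [stop]  node(2,2) S=160.2476 payoff=0.0000 vs cont=3.4923 → 3.4923 [wait]  ⇒ S*(2)=135.3700
t_1: node(1,0) S=124.4193 payoff=27.8907 vs cont=26.3056 → 27.8907 [stop]  node(1,1) S=147.2845 payoff=5.0255 vs cont=9.5618 → 9.5618 [wait]  ⇒ S*(1)=124.4193
t_0: node(0,0) S=135.3700 payoff=16.9400 vs cont=17.7844 → 17.7844 [wait]  ⇒ S*(0)=-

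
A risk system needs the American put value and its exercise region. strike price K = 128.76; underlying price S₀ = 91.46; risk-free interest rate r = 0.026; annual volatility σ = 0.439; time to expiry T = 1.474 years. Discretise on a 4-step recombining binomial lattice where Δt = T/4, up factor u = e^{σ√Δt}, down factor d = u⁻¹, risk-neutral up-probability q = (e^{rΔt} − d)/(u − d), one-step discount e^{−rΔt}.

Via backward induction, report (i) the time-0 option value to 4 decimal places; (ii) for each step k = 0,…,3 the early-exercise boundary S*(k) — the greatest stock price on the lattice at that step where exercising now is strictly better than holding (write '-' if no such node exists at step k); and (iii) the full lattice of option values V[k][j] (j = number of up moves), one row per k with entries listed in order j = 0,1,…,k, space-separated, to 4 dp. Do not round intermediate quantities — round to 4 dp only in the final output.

params: Δt=0.36850 u=1.30538 d=0.76606 q=0.45162 e^(-rΔt)=0.99046
t_4 payoffs: 97.2616 75.0865 37.3000 0.0000 0.0000
t_3: node(3,0) S=41.1172 payoff=87.6428 vs cont=86.4150 → 87.6428 [stop]  node(3,1) S=70.0641 payoff=58.6959 vs cont=57.4682 → 58.6959 [stop]  node(3,2) S=119.3897 payoff=9.3703 vs cont=20.2596 → 20.2596 [wait]  node(3,3) S=203.4410 payoff=0.0000 vs cont=0.0000 → 0.0000 [wait]  ⇒ S*(3)=70.0641
t_2: node(2,0) S=53.6735 payoff=75.0865 vs cont=73.8588 → 75.0865 [stop]  node(2,1) S=91.4600 payoff=37.3000 vs cont=40.9432 → 40.9432 [wait]  node(2,2) S=155.8485 payoff=0.0000 vs cont=11.0040 → 11.0040 [wait]  ⇒ S*(2)=53.6735
t_1: node(1,0) S=70.0641 payoff=58.6959 vs cont=59.0978 → 59.0978 [wait]  node(1,1) S=119.3897 payoff=9.3703 vs cont=27.1606 → 27.1606 [wait]  ⇒ S*(1)=-
t_0: node(0,0) S=91.4600 payoff=37.3000 vs cont=44.2484 → 44.2484 [wait]  ⇒ S*(0)=-

price = 44.2484
boundary = - - 53.6735 70.0641
tree:
44.2484
59.0978 27.1606
75.0865 40.9432 11.0040
87.6428 58.6959 20.2596 0.0000
97.2616 75.0865 37.3000 0.0000 0.0000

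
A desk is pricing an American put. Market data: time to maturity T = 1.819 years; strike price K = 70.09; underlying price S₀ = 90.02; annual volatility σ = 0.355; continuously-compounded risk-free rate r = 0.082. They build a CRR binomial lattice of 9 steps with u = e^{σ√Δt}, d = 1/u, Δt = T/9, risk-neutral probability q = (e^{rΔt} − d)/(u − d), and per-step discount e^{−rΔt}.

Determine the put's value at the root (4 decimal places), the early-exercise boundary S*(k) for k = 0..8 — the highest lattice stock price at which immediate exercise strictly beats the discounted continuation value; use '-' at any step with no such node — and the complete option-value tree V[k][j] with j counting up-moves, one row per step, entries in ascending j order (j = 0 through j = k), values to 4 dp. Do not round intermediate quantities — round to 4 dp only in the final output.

price = 4.3987
boundary = - - - - 47.5435 40.5303 47.5435 55.7703 47.5435
tree:
4.3987
6.9087 2.1529
10.5744 3.6446 0.8030
15.7084 6.0321 1.4909 0.1744
22.5465 9.7116 2.7262 0.3636 0.0000
29.5597 15.1124 4.8873 0.7580 0.0000 0.0000
35.5384 22.5465 8.5288 1.5803 0.0000 0.0000 0.0000
40.6352 29.5597 14.3197 3.2947 0.0000 0.0000 0.0000 0.0000
44.9802 35.5384 22.5465 6.8687 0.0000 0.0000 0.0000 0.0000 0.0000
48.6842 40.6352 29.5597 14.3197 0.0000 0.0000 0.0000 0.0000 0.0000 0.0000

Δt=0.20211  u=1.17304  d=0.85249  q=0.51232  discount=0.98356
step 9 (expiry): payoffs max(K−S,0) = 48.6842 40.6352 29.5597 14.3197 0.0000 0.0000 0.0000 0.0000 0.0000 0.0000
step 8: (k=8,j=0): S=25.1098, (K−S)⁺=44.9802, hold=43.8281 ⇒ V=44.9802 exercise | (k=8,j=1): S=34.5516, (K−S)⁺=35.5384, hold=34.3864 ⇒ V=35.5384 exercise | (k=8,j=2): S=47.5435, (K−S)⁺=22.5465, hold=21.3944 ⇒ V=22.5465 exercise | (k=8,j=3): S=65.4207, (K−S)⁺=4.6693, hold=6.8687 ⇒ V=6.8687 continue | (k=8,j=4): S=90.0200, (K−S)⁺=0.0000, hold=0.0000 ⇒ V=0.0000 continue | (k=8,j=5): S=123.8690, (K−S)⁺=0.0000, hold=0.0000 ⇒ V=0.0000 continue | (k=8,j=6): S=170.4459, (K−S)⁺=0.0000, hold=0.0000 ⇒ V=0.0000 continue | (k=8,j=7): S=234.5365, (K−S)⁺=0.0000, hold=0.0000 ⇒ V=0.0000 continue | (k=8,j=8): S=322.7261, (K−S)⁺=0.0000, hold=0.0000 ⇒ V=0.0000 continue  boundary S*=47.5435
step 7: (k=7,j=0): S=29.4548, (K−S)⁺=40.6352, hold=39.4832 ⇒ V=40.6352 exercise | (k=7,j=1): S=40.5303, (K−S)⁺=29.5597, hold=28.4077 ⇒ V=29.5597 exercise | (k=7,j=2): S=55.7703, (K−S)⁺=14.3197, hold=14.2759 ⇒ V=14.3197 exercise | (k=7,j=3): S=76.7409, (K−S)⁺=0.0000, hold=3.2947 ⇒ V=3.2947 continue | (k=7,j=4): S=105.5968, (K−S)⁺=0.0000, hold=0.0000 ⇒ V=0.0000 continue | (k=7,j=5): S=145.3030, (K−S)⁺=0.0000, hold=0.0000 ⇒ V=0.0000 continue | (k=7,j=6): S=199.9394, (K−S)⁺=0.0000, hold=0.0000 ⇒ V=0.0000 continue | (k=7,j=7): S=275.1201, (K−S)⁺=0.0000, hold=0.0000 ⇒ V=0.0000 continue  boundary S*=55.7703
step 6: (k=6,j=0): S=34.5516, (K−S)⁺=35.5384, hold=34.3864 ⇒ V=35.5384 exercise | (k=6,j=1): S=47.5435, (K−S)⁺=22.5465, hold=21.3944 ⇒ V=22.5465 exercise | (k=6,j=2): S=65.4207, (K−S)⁺=4.6693, hold=8.5288 ⇒ V=8.5288 continue | (k=6,j=3): S=90.0200, (K−S)⁺=0.0000, hold=1.5803 ⇒ V=1.5803 continue | (k=6,j=4): S=123.8690, (K−S)⁺=0.0000, hold=0.0000 ⇒ V=0.0000 continue | (k=6,j=5): S=170.4459, (K−S)⁺=0.0000, hold=0.0000 ⇒ V=0.0000 continue | (k=6,j=6): S=234.5365, (K−S)⁺=0.0000, hold=0.0000 ⇒ V=0.0000 continue  boundary S*=47.5435
step 5: (k=5,j=0): S=40.5303, (K−S)⁺=29.5597, hold=28.4077 ⇒ V=29.5597 exercise | (k=5,j=1): S=55.7703, (K−S)⁺=14.3197, hold=15.1124 ⇒ V=15.1124 continue | (k=5,j=2): S=76.7409, (K−S)⁺=0.0000, hold=4.8873 ⇒ V=4.8873 continue | (k=5,j=3): S=105.5968, (K−S)⁺=0.0000, hold=0.7580 ⇒ V=0.7580 continue | (k=5,j=4): S=145.3030, (K−S)⁺=0.0000, hold=0.0000 ⇒ V=0.0000 continue | (k=5,j=5): S=199.9394, (K−S)⁺=0.0000, hold=0.0000 ⇒ V=0.0000 continue  boundary S*=40.5303
step 4: (k=4,j=0): S=47.5435, (K−S)⁺=22.5465, hold=21.7939 ⇒ V=22.5465 exercise | (k=4,j=1): S=65.4207, (K−S)⁺=4.6693, hold=9.7116 ⇒ V=9.7116 continue | (k=4,j=2): S=90.0200, (K−S)⁺=0.0000, hold=2.7262 ⇒ V=2.7262 continue | (k=4,j=3): S=123.8690, (K−S)⁺=0.0000, hold=0.3636 ⇒ V=0.3636 continue | (k=4,j=4): S=170.4459, (K−S)⁺=0.0000, hold=0.0000 ⇒ V=0.0000 continue  boundary S*=47.5435
step 3: (k=3,j=0): S=55.7703, (K−S)⁺=14.3197, hold=15.7084 ⇒ V=15.7084 continue | (k=3,j=1): S=76.7409, (K−S)⁺=0.0000, hold=6.0321 ⇒ V=6.0321 continue | (k=3,j=2): S=105.5968, (K−S)⁺=0.0000, hold=1.4909 ⇒ V=1.4909 continue | (k=3,j=3): S=145.3030, (K−S)⁺=0.0000, hold=0.1744 ⇒ V=0.1744 continue  boundary S*=-
step 2: (k=2,j=0): S=65.4207, (K−S)⁺=4.6693, hold=10.5744 ⇒ V=10.5744 continue | (k=2,j=1): S=90.0200, (K−S)⁺=0.0000, hold=3.6446 ⇒ V=3.6446 continue | (k=2,j=2): S=123.8690, (K−S)⁺=0.0000, hold=0.8030 ⇒ V=0.8030 continue  boundary S*=-
step 1: (k=1,j=0): S=76.7409, (K−S)⁺=0.0000, hold=6.9087 ⇒ V=6.9087 continue | (k=1,j=1): S=105.5968, (K−S)⁺=0.0000, hold=2.1529 ⇒ V=2.1529 continue  boundary S*=-
step 0: (k=0,j=0): S=90.0200, (K−S)⁺=0.0000, hold=4.3987 ⇒ V=4.3987 continue  boundary S*=-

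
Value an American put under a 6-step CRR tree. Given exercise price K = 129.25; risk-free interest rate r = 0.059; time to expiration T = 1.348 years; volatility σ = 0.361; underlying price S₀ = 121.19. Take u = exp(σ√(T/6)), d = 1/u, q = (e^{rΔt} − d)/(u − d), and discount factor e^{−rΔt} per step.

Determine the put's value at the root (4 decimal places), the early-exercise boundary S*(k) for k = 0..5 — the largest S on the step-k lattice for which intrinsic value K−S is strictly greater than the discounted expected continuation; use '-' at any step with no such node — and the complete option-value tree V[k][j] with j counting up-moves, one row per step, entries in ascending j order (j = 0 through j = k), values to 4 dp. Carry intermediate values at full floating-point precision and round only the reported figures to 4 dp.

price = 20.9173
boundary = - - 86.0681 72.5320 86.0681 102.1303
tree:
20.9173
30.6149 11.6309
43.1819 18.6752 4.7895
56.7180 29.0345 8.6565 0.9909
68.1252 43.1819 15.4471 1.9928 0.0000
77.7384 56.7180 27.1197 4.0077 0.0000 0.0000
85.8397 68.1252 43.1819 8.0600 0.0000 0.0000 0.0000

Δt=0.22467  u=1.18662  d=0.84273  q=0.49613  discount=0.98683
step 6 (expiry): payoffs max(K−S,0) = 85.8397 68.1252 43.1819 8.0600 0.0000 0.0000 0.0000
step 5: (k=5,j=0): S=51.5116, (K−S)⁺=77.7384, hold=76.0364 ⇒ V=77.7384 exercise | (k=5,j=1): S=72.5320, (K−S)⁺=56.7180, hold=55.0160 ⇒ V=56.7180 exercise | (k=5,j=2): S=102.1303, (K−S)⁺=27.1197, hold=25.4178 ⇒ V=27.1197 exercise | (k=5,j=3): S=143.8067, (K−S)⁺=0.0000, hold=4.0077 ⇒ V=4.0077 continue | (k=5,j=4): S=202.4901, (K−S)⁺=0.0000, hold=0.0000 ⇒ V=0.0000 continue | (k=5,j=5): S=285.1205, (K−S)⁺=0.0000, hold=0.0000 ⇒ V=0.0000 continue  boundary S*=102.1303
step 4: (k=4,j=0): S=61.1248, (K−S)⁺=68.1252, hold=66.4232 ⇒ V=68.1252 exercise | (k=4,j=1): S=86.0681, (K−S)⁺=43.1819, hold=41.4800 ⇒ V=43.1819 exercise | (k=4,j=2): S=121.1900, (K−S)⁺=8.0600, hold=15.4471 ⇒ V=15.4471 continue | (k=4,j=3): S=170.6442, (K−S)⁺=0.0000, hold=1.9928 ⇒ V=1.9928 continue | (k=4,j=4): S=240.2791, (K−S)⁺=0.0000, hold=0.0000 ⇒ V=0.0000 continue  boundary S*=86.0681
step 3: (k=3,j=0): S=72.5320, (K−S)⁺=56.7180, hold=55.0160 ⇒ V=56.7180 exercise | (k=3,j=1): S=102.1303, (K−S)⁺=27.1197, hold=29.0345 ⇒ V=29.0345 continue | (k=3,j=2): S=143.8067, (K−S)⁺=0.0000, hold=8.6565 ⇒ V=8.6565 continue | (k=3,j=3): S=202.4901, (K−S)⁺=0.0000, hold=0.9909 ⇒ V=0.9909 continue  boundary S*=72.5320
step 2: (k=2,j=0): S=86.0681, (K−S)⁺=43.1819, hold=42.4174 ⇒ V=43.1819 exercise | (k=2,j=1): S=121.1900, (K−S)⁺=8.0600, hold=18.6752 ⇒ V=18.6752 continue | (k=2,j=2): S=170.6442, (K−S)⁺=0.0000, hold=4.7895 ⇒ V=4.7895 continue  boundary S*=86.0681
step 1: (k=1,j=0): S=102.1303, (K−S)⁺=27.1197, hold=30.6149 ⇒ V=30.6149 continue | (k=1,j=1): S=143.8067, (K−S)⁺=0.0000, hold=11.6309 ⇒ V=11.6309 continue  boundary S*=-
step 0: (k=0,j=0): S=121.1900, (K−S)⁺=8.0600, hold=20.9173 ⇒ V=20.9173 continue  boundary S*=-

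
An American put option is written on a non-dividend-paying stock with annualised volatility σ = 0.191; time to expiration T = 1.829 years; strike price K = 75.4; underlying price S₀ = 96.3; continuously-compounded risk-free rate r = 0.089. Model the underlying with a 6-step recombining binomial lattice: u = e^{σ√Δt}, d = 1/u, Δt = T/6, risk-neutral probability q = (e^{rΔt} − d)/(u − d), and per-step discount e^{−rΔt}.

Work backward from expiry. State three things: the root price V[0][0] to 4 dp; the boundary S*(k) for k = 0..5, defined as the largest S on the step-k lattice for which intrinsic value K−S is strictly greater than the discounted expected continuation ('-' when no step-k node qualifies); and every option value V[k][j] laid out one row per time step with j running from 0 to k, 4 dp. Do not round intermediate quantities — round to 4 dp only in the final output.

price = 0.5416
boundary = - - - - 63.1587 70.1829
tree:
0.5416
1.2290 0.1153
2.7316 0.2991 0.0000
5.9021 0.7756 0.0000 0.0000
12.2413 2.0116 0.0000 0.0000 0.0000
18.5625 5.2171 0.0000 0.0000 0.0000 0.0000
24.2510 12.2413 0.0000 0.0000 0.0000 0.0000 0.0000

params: Δt=0.30483 u=1.11122 d=0.89992 q=0.60381 e^(-rΔt)=0.97323
t_6 payoffs: 24.2510 12.2413 0.0000 0.0000 0.0000 0.0000 0.0000
t_5: node(5,0) S=56.8375 payoff=18.5625 vs cont=16.5444 → 18.5625 [stop]  node(5,1) S=70.1829 payoff=5.2171 vs cont=4.7200 → 5.2171 [stop]  node(5,2) S=86.6619 payoff=0.0000 vs cont=0.0000 → 0.0000 [wait]  node(5,3) S=107.0100 payoff=0.0000 vs cont=0.0000 → 0.0000 [wait]  node(5,4) S=132.1360 payoff=0.0000 vs cont=0.0000 → 0.0000 [wait]  node(5,5) S=163.1614 payoff=0.0000 vs cont=0.0000 → 0.0000 [wait]  ⇒ S*(5)=70.1829
t_4: node(4,0) S=63.1587 payoff=12.2413 vs cont=10.2232 → 12.2413 [stop]  node(4,1) S=77.9884 payoff=0.0000 vs cont=2.0116 → 2.0116 [wait]  node(4,2) S=96.3000 payoff=0.0000 vs cont=0.0000 → 0.0000 [wait]  node(4,3) S=118.9112 payoff=0.0000 vs cont=0.0000 → 0.0000 [wait]  node(4,4) S=146.8315 payoff=0.0000 vs cont=0.0000 → 0.0000 [wait]  ⇒ S*(4)=63.1587
t_3: node(3,0) S=70.1829 payoff=5.2171 vs cont=5.9021 → 5.9021 [wait]  node(3,1) S=86.6619 payoff=0.0000 vs cont=0.7756 → 0.7756 [wait]  node(3,2) S=107.0100 payoff=0.0000 vs cont=0.0000 → 0.0000 [wait]  node(3,3) S=132.1360 payoff=0.0000 vs cont=0.0000 → 0.0000 [wait]  ⇒ S*(3)=-
t_2: node(2,0) S=77.9884 payoff=0.0000 vs cont=2.7316 → 2.7316 [wait]  node(2,1) S=96.3000 payoff=0.0000 vs cont=0.2991 → 0.2991 [wait]  node(2,2) S=118.9112 payoff=0.0000 vs cont=0.0000 → 0.0000 [wait]  ⇒ S*(2)=-
t_1: node(1,0) S=86.6619 payoff=0.0000 vs cont=1.2290 → 1.2290 [wait]  node(1,1) S=107.0100 payoff=0.0000 vs cont=0.1153 → 0.1153 [wait]  ⇒ S*(1)=-
t_0: node(0,0) S=96.3000 payoff=0.0000 vs cont=0.5416 → 0.5416 [wait]  ⇒ S*(0)=-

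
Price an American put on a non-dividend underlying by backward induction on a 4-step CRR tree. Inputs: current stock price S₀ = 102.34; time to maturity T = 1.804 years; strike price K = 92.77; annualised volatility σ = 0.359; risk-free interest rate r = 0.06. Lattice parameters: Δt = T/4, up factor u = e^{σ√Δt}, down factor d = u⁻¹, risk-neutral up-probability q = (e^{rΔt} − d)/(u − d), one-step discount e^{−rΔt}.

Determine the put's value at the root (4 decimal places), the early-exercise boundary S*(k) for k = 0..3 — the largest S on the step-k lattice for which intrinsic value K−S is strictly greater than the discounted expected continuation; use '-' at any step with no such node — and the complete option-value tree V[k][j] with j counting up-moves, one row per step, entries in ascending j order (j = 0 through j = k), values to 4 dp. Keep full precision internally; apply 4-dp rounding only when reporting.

price = 10.4751
boundary = - - 63.1881 49.6513
tree:
10.4751
17.9351 3.4845
29.5819 7.1084 0.0000
43.1187 14.5010 0.0000 0.0000
53.7555 29.5819 0.0000 0.0000 0.0000

Δt=0.45100, u=1.27264, d=0.78577, q=0.49636, disc=e^(-rΔt)=0.97330
k=4 terminal: V=max(K-S,0) → 53.7555 29.5819 0.0000 0.0000 0.0000
k=3: j=0 S=49.6513 intr=43.1187 cont=40.6420 V=43.1187[EX]; j=1 S=80.4156 intr=12.3544 cont=14.5010 V=14.5010[hold]; j=2 S=130.2418 intr=0.0000 cont=0.0000 V=0.0000[hold]; j=3 S=210.9406 intr=0.0000 cont=0.0000 V=0.0000[hold]  S*(3)=49.6513
k=2: j=0 S=63.1881 intr=29.5819 cont=28.1422 V=29.5819[EX]; j=1 S=102.3400 intr=0.0000 cont=7.1084 V=7.1084[hold]; j=2 S=165.7506 intr=0.0000 cont=0.0000 V=0.0000[hold]  S*(2)=63.1881
k=1: j=0 S=80.4156 intr=12.3544 cont=17.9351 V=17.9351[hold]; j=1 S=130.2418 intr=0.0000 cont=3.4845 V=3.4845[hold]  S*(1)=-
k=0: j=0 S=102.3400 intr=0.0000 cont=10.4751 V=10.4751[hold]  S*(0)=-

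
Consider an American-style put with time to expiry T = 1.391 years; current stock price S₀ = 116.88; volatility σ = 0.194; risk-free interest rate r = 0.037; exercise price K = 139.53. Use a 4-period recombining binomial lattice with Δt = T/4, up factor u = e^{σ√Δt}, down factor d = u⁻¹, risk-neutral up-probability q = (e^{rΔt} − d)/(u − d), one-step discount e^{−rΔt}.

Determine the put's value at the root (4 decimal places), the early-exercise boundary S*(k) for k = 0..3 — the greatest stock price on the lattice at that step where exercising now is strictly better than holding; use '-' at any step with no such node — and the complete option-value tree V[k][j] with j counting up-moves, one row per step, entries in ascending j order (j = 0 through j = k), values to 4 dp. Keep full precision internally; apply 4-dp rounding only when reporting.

price = 23.2825
boundary = - 104.2451 116.8800 104.2451
tree:
23.2825
35.2849 13.1202
46.5539 22.6500 4.9198
56.6047 35.2849 10.5562 0.0000
65.5690 46.5539 22.6500 0.0000 0.0000

Δt=0.34775, u=1.12120, d=0.89190, q=0.52791, disc=e^(-rΔt)=0.98722
k=4 terminal: V=max(K-S,0) → 65.5690 46.5539 22.6500 0.0000 0.0000
k=3: j=0 S=82.9253 intr=56.6047 cont=54.8209 V=56.6047[EX]; j=1 S=104.2451 intr=35.2849 cont=33.5011 V=35.2849[EX]; j=2 S=131.0462 intr=8.4838 cont=10.5562 V=10.5562[hold]; j=3 S=164.7378 intr=0.0000 cont=0.0000 V=0.0000[hold]  S*(3)=104.2451
k=2: j=0 S=92.9761 intr=46.5539 cont=44.7701 V=46.5539[EX]; j=1 S=116.8800 intr=22.6500 cont=21.9463 V=22.6500[EX]; j=2 S=146.9295 intr=0.0000 cont=4.9198 V=4.9198[hold]  S*(2)=116.8800
k=1: j=0 S=104.2451 intr=35.2849 cont=33.5011 V=35.2849[EX]; j=1 S=131.0462 intr=8.4838 cont=13.1202 V=13.1202[hold]  S*(1)=104.2451
k=0: j=0 S=116.8800 intr=22.6500 cont=23.2825 V=23.2825[hold]  S*(0)=-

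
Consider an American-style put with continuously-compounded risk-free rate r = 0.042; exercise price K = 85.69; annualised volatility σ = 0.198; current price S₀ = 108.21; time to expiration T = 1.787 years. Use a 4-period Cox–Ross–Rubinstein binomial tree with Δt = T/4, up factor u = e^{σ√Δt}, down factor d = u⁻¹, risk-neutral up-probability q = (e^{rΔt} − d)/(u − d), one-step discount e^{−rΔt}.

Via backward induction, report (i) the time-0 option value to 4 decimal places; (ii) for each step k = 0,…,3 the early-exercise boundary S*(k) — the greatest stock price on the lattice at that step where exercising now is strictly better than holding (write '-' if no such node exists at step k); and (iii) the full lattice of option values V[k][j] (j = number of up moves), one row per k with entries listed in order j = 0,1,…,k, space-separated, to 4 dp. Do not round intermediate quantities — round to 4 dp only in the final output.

Δt=0.44675, u=1.14150, d=0.87604, q=0.53831, disc=e^(-rΔt)=0.98141
k=4 terminal: V=max(K-S,0) → 21.9568 2.6444 0.0000 0.0000 0.0000
k=3: j=0 S=72.7514 intr=12.9386 cont=11.3458 V=12.9386[EX]; j=1 S=94.7964 intr=0.0000 cont=1.1982 V=1.1982[hold]; j=2 S=123.5216 intr=0.0000 cont=0.0000 V=0.0000[hold]; j=3 S=160.9509 intr=0.0000 cont=0.0000 V=0.0000[hold]  S*(3)=72.7514
k=2: j=0 S=83.0456 intr=2.6444 cont=6.4955 V=6.4955[hold]; j=1 S=108.2100 intr=0.0000 cont=0.5429 V=0.5429[hold]; j=2 S=140.9997 intr=0.0000 cont=0.0000 V=0.0000[hold]  S*(2)=-
k=1: j=0 S=94.7964 intr=0.0000 cont=3.2300 V=3.2300[hold]; j=1 S=123.5216 intr=0.0000 cont=0.2460 V=0.2460[hold]  S*(1)=-
k=0: j=0 S=108.2100 intr=0.0000 cont=1.5935 V=1.5935[hold]  S*(0)=-

price = 1.5935
boundary = - - - 72.7514
tree:
1.5935
3.2300 0.2460
6.4955 0.5429 0.0000
12.9386 1.1982 0.0000 0.0000
21.9568 2.6444 0.0000 0.0000 0.0000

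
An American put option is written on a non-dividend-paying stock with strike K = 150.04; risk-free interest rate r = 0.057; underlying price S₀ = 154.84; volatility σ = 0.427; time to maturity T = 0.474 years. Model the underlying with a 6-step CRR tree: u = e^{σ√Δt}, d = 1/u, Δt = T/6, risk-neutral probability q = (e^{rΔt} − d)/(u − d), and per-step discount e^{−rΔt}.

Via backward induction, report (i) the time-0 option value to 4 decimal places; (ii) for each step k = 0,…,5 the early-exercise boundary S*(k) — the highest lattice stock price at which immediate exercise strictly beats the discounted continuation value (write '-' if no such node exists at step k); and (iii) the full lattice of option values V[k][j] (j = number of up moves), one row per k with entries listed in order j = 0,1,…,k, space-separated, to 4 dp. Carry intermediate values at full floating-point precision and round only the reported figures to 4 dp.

price = 13.6894
boundary = - - - 108.0228 95.8060 108.0228
tree:
13.6894
20.6788 6.5057
30.1422 10.9722 1.8944
42.0172 18.0007 3.7225 0.0000
54.2340 28.3770 7.3147 0.0000 0.0000
65.0691 42.0172 14.3731 0.0000 0.0000 0.0000
74.6788 54.2340 28.2426 0.0000 0.0000 0.0000 0.0000

Δt=0.07900, u=1.12752, d=0.88691, q=0.48879, disc=e^(-rΔt)=0.99551
k=6 terminal: V=max(K-S,0) → 74.6788 54.2340 28.2426 0.0000 0.0000 0.0000 0.0000
k=5: j=0 S=84.9709 intr=65.0691 cont=64.3950 V=65.0691[EX]; j=1 S=108.0228 intr=42.0172 cont=41.3431 V=42.0172[EX]; j=2 S=137.3285 intr=12.7115 cont=14.3731 V=14.3731[hold]; j=3 S=174.5845 intr=0.0000 cont=0.0000 V=0.0000[hold]; j=4 S=221.9478 intr=0.0000 cont=0.0000 V=0.0000[hold]; j=5 S=282.1603 intr=0.0000 cont=0.0000 V=0.0000[hold]  S*(5)=108.0228
k=4: j=0 S=95.8060 intr=54.2340 cont=53.5598 V=54.2340[EX]; j=1 S=121.7974 intr=28.2426 cont=28.3770 V=28.3770[hold]; j=2 S=154.8400 intr=0.0000 cont=7.3147 V=7.3147[hold]; j=3 S=196.8468 intr=0.0000 cont=0.0000 V=0.0000[hold]; j=4 S=250.2496 intr=0.0000 cont=0.0000 V=0.0000[hold]  S*(4)=95.8060
k=3: j=0 S=108.0228 intr=42.0172 cont=41.4085 V=42.0172[EX]; j=1 S=137.3285 intr=12.7115 cont=18.0007 V=18.0007[hold]; j=2 S=174.5845 intr=0.0000 cont=3.7225 V=3.7225[hold]; j=3 S=221.9478 intr=0.0000 cont=0.0000 V=0.0000[hold]  S*(3)=108.0228
k=2: j=0 S=121.7974 intr=28.2426 cont=30.1422 V=30.1422[hold]; j=1 S=154.8400 intr=0.0000 cont=10.9722 V=10.9722[hold]; j=2 S=196.8468 intr=0.0000 cont=1.8944 V=1.8944[hold]  S*(2)=-
k=1: j=0 S=137.3285 intr=12.7115 cont=20.6788 V=20.6788[hold]; j=1 S=174.5845 intr=0.0000 cont=6.5057 V=6.5057[hold]  S*(1)=-
k=0: j=0 S=154.8400 intr=0.0000 cont=13.6894 V=13.6894[hold]  S*(0)=-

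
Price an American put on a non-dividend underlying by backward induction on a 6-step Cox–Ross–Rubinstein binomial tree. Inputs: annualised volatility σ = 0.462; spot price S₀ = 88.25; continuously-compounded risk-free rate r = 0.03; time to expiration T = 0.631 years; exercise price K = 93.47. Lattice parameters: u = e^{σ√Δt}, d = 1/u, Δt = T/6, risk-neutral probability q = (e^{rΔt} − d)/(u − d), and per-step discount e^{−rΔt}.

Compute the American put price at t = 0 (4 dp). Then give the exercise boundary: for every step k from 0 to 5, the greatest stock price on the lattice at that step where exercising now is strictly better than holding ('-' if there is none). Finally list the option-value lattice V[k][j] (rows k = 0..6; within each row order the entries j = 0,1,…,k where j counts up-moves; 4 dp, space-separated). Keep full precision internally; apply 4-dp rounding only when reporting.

params: Δt=0.10517 u=1.16163 d=0.86086 q=0.47312 e^(-rΔt)=0.99685
t_6 payoffs: 57.5523 45.0032 28.0698 5.2200 0.0000 0.0000 0.0000
t_5: node(5,0) S=41.7231 payoff=51.7469 vs cont=51.4525 → 51.7469 [stop]  node(5,1) S=56.3004 payoff=37.1696 vs cont=36.8751 → 37.1696 [stop]  node(5,2) S=75.9709 payoff=17.4991 vs cont=17.2047 → 17.4991 [stop]  node(5,3) S=102.5138 payoff=0.0000 vs cont=2.7416 → 2.7416 [wait]  node(5,4) S=138.3304 payoff=0.0000 vs cont=0.0000 → 0.0000 [wait]  node(5,5) S=186.6608 payoff=0.0000 vs cont=0.0000 → 0.0000 [wait]  ⇒ S*(5)=75.9709
t_4: node(4,0) S=48.4668 payoff=45.0032 vs cont=44.7088 → 45.0032 [stop]  node(4,1) S=65.4002 payoff=28.0698 vs cont=27.7753 → 28.0698 [stop]  node(4,2) S=88.2500 payoff=5.2200 vs cont=10.4839 → 10.4839 [wait]  node(4,3) S=119.0831 payoff=0.0000 vs cont=1.4400 → 1.4400 [wait]  node(4,4) S=160.6887 payoff=0.0000 vs cont=0.0000 → 0.0000 [wait]  ⇒ S*(4)=65.4002
t_3: node(3,0) S=56.3004 payoff=37.1696 vs cont=36.8751 → 37.1696 [stop]  node(3,1) S=75.9709 payoff=17.4991 vs cont=19.6873 → 19.6873 [wait]  node(3,2) S=102.5138 payoff=0.0000 vs cont=6.1855 → 6.1855 [wait]  node(3,3) S=138.3304 payoff=0.0000 vs cont=0.7563 → 0.7563 [wait]  ⇒ S*(3)=56.3004
t_2: node(2,0) S=65.4002 payoff=28.0698 vs cont=28.8073 → 28.8073 [wait]  node(2,1) S=88.2500 payoff=5.2200 vs cont=13.2575 → 13.2575 [wait]  node(2,2) S=119.0831 payoff=0.0000 vs cont=3.6054 → 3.6054 [wait]  ⇒ S*(2)=-
t_1: node(1,0) S=75.9709 payoff=17.4991 vs cont=21.3828 → 21.3828 [wait]  node(1,1) S=102.5138 payoff=0.0000 vs cont=8.6635 → 8.6635 [wait]  ⇒ S*(1)=-
t_0: node(0,0) S=88.2500 payoff=5.2200 vs cont=15.3167 → 15.3167 [wait]  ⇒ S*(0)=-

price = 15.3167
boundary = - - - 56.3004 65.4002 75.9709
tree:
15.3167
21.3828 8.6635
28.8073 13.2575 3.6054
37.1696 19.6873 6.1855 0.7563
45.0032 28.0698 10.4839 1.4400 0.0000
51.7469 37.1696 17.4991 2.7416 0.0000 0.0000
57.5523 45.0032 28.0698 5.2200 0.0000 0.0000 0.0000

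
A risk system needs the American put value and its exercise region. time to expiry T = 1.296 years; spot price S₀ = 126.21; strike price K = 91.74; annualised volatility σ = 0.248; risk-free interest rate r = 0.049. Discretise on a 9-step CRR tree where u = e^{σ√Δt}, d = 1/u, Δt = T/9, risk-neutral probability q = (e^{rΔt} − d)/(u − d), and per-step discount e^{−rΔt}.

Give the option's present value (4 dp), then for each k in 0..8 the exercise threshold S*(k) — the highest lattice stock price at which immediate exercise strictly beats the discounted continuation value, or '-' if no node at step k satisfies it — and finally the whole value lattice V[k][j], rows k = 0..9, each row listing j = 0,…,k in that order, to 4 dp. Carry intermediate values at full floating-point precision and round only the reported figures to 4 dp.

price = 1.1809
boundary = - - - - - - 71.7574 78.8384 71.7574
tree:
1.1809
2.0205 0.4035
3.3906 0.7531 0.0786
5.5580 1.3885 0.1628 0.0000
8.8522 2.5205 0.3375 0.0000 0.0000
13.6025 4.4837 0.6994 0.0000 0.0000 0.0000
19.9826 7.7587 1.4495 0.0000 0.0000 0.0000 0.0000
26.4276 12.9016 3.0039 0.0000 0.0000 0.0000 0.0000 0.0000
32.2938 19.9826 6.2254 0.0000 0.0000 0.0000 0.0000 0.0000 0.0000
37.6330 26.4276 12.9016 0.0000 0.0000 0.0000 0.0000 0.0000 0.0000 0.0000

Δt=0.14400, u=1.09868, d=0.91018, q=0.51406, disc=e^(-rΔt)=0.99297
k=9 terminal: V=max(K-S,0) → 37.6330 26.4276 12.9016 0.0000 0.0000 0.0000 0.0000 0.0000 0.0000 0.0000
k=8: j=0 S=59.4462 intr=32.2938 cont=31.6487 V=32.2938[EX]; j=1 S=71.7574 intr=19.9826 cont=19.3376 V=19.9826[EX]; j=2 S=86.6182 intr=5.1218 cont=6.2254 V=6.2254[hold]; j=3 S=104.5566 intr=0.0000 cont=0.0000 V=0.0000[hold]; j=4 S=126.2100 intr=0.0000 cont=0.0000 V=0.0000[hold]; j=5 S=152.3478 intr=0.0000 cont=0.0000 V=0.0000[hold]; j=6 S=183.8986 intr=0.0000 cont=0.0000 V=0.0000[hold]; j=7 S=221.9836 intr=0.0000 cont=0.0000 V=0.0000[hold]; j=8 S=267.9559 intr=0.0000 cont=0.0000 V=0.0000[hold]  S*(8)=71.7574
k=7: j=0 S=65.3124 intr=26.4276 cont=25.7826 V=26.4276[EX]; j=1 S=78.8384 intr=12.9016 cont=12.8199 V=12.9016[EX]; j=2 S=95.1656 intr=0.0000 cont=3.0039 V=3.0039[hold]; j=3 S=114.8742 intr=0.0000 cont=0.0000 V=0.0000[hold]; j=4 S=138.6644 intr=0.0000 cont=0.0000 V=0.0000[hold]; j=5 S=167.3814 intr=0.0000 cont=0.0000 V=0.0000[hold]; j=6 S=202.0457 intr=0.0000 cont=0.0000 V=0.0000[hold]; j=7 S=243.8889 intr=0.0000 cont=0.0000 V=0.0000[hold]  S*(7)=78.8384
k=6: j=0 S=71.7574 intr=19.9826 cont=19.3376 V=19.9826[EX]; j=1 S=86.6182 intr=5.1218 cont=7.7587 V=7.7587[hold]; j=2 S=104.5566 intr=0.0000 cont=1.4495 V=1.4495[hold]; j=3 S=126.2100 intr=0.0000 cont=0.0000 V=0.0000[hold]; j=4 S=152.3478 intr=0.0000 cont=0.0000 V=0.0000[hold]; j=5 S=183.8986 intr=0.0000 cont=0.0000 V=0.0000[hold]; j=6 S=221.9836 intr=0.0000 cont=0.0000 V=0.0000[hold]  S*(6)=71.7574
k=5: j=0 S=78.8384 intr=12.9016 cont=13.6025 V=13.6025[hold]; j=1 S=95.1656 intr=0.0000 cont=4.4837 V=4.4837[hold]; j=2 S=114.8742 intr=0.0000 cont=0.6994 V=0.6994[hold]; j=3 S=138.6644 intr=0.0000 cont=0.0000 V=0.0000[hold]; j=4 S=167.3814 intr=0.0000 cont=0.0000 V=0.0000[hold]; j=5 S=202.0457 intr=0.0000 cont=0.0000 V=0.0000[hold]  S*(5)=-
k=4: j=0 S=86.6182 intr=5.1218 cont=8.8522 V=8.8522[hold]; j=1 S=104.5566 intr=0.0000 cont=2.5205 V=2.5205[hold]; j=2 S=126.2100 intr=0.0000 cont=0.3375 V=0.3375[hold]; j=3 S=152.3478 intr=0.0000 cont=0.0000 V=0.0000[hold]; j=4 S=183.8986 intr=0.0000 cont=0.0000 V=0.0000[hold]  S*(4)=-
k=3: j=0 S=95.1656 intr=0.0000 cont=5.5580 V=5.5580[hold]; j=1 S=114.8742 intr=0.0000 cont=1.3885 V=1.3885[hold]; j=2 S=138.6644 intr=0.0000 cont=0.1628 V=0.1628[hold]; j=3 S=167.3814 intr=0.0000 cont=0.0000 V=0.0000[hold]  S*(3)=-
k=2: j=0 S=104.5566 intr=0.0000 cont=3.3906 V=3.3906[hold]; j=1 S=126.2100 intr=0.0000 cont=0.7531 V=0.7531[hold]; j=2 S=152.3478 intr=0.0000 cont=0.0786 V=0.0786[hold]  S*(2)=-
k=1: j=0 S=114.8742 intr=0.0000 cont=2.0205 V=2.0205[hold]; j=1 S=138.6644 intr=0.0000 cont=0.4035 V=0.4035[hold]  S*(1)=-
k=0: j=0 S=126.2100 intr=0.0000 cont=1.1809 V=1.1809[hold]  S*(0)=-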